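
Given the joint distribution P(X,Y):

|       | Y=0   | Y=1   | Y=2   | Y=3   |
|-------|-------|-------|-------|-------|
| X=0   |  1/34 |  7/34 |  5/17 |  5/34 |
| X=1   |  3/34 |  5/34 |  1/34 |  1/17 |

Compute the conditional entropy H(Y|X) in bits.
1.7427 bits

H(Y|X) = H(X,Y) - H(X)

H(X,Y) = -Σ_{x,y} P(x,y) log₂ P(x,y). Per-cell terms -P(x,y)·log₂P(x,y):
  X=0: 0.149631, 0.469434, 0.519275, 0.406696
  X=1: 0.309044, 0.406696, 0.149631, 0.240439
Sum of the 8 terms: H(X,Y) = 2.65085 bits

Marginal of X (row sums):
  P(X=0) = 1/34 + 7/34 + 5/17 + 5/34 = 23/34
  P(X=1) = 3/34 + 5/34 + 1/34 + 1/17 = 11/34
H(X) = -[(23/34)·log₂(23/34) + (11/34)·log₂(11/34)]
  = 0.381462 + 0.526716 = 0.90818 bits

H(Y|X) = H(X,Y) - H(X) = 2.65085 - 0.90818 = 1.7427 bits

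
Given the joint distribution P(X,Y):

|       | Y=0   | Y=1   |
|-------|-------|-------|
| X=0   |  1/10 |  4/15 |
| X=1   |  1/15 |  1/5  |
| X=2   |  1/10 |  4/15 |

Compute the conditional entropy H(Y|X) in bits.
0.8363 bits

H(Y|X) = H(X,Y) - H(X)

H(X,Y) = -Σ_{x,y} P(x,y) log₂ P(x,y). Per-cell terms -P(x,y)·log₂P(x,y):
  X=0: 0.332193, 0.508504
  X=1: 0.260459, 0.464386
  X=2: 0.332193, 0.508504
Sum of the 6 terms: H(X,Y) = 2.40624 bits

Marginal of X (row sums):
  P(X=0) = 1/10 + 4/15 = 11/30
  P(X=1) = 1/15 + 1/5 = 4/15
  P(X=2) = 1/10 + 4/15 = 11/30
H(X) = -[(11/30)·log₂(11/30) + (4/15)·log₂(4/15) + (11/30)·log₂(11/30)]
  = 0.530735 + 0.508504 + 0.530735 = 1.56997 bits

H(Y|X) = H(X,Y) - H(X) = 2.40624 - 1.56997 = 0.8363 bits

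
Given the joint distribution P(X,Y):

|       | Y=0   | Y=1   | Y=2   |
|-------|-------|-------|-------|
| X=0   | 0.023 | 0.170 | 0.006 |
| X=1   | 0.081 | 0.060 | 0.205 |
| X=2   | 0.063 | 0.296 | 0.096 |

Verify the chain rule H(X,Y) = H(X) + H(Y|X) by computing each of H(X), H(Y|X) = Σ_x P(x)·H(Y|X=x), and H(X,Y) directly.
H(X) = 1.5102 bits, H(Y|X) = 1.1955 bits, H(X,Y) = 2.7057 bits

Marginal of X (row sums):
  P(X=0) = 0.023 + 0.170 + 0.006 = 0.199
  P(X=1) = 0.081 + 0.060 + 0.205 = 0.346
  P(X=2) = 0.063 + 0.296 + 0.096 = 0.455
H(X) = -[0.199·log₂(0.199) + 0.346·log₂(0.346) + 0.455·log₂(0.455)]
  = 0.46350 + 0.52978 + 0.51691 = 1.5102 bits

H(Y|X) = Σ_x P(x)·H(Y|X=x):
  X=0: P(X=0) = 0.199, P(Y|X=0) = (23/199, 170/199, 6/199) → H(Y|X=0) = 0.70623
  X=1: P(X=1) = 0.346, P(Y|X=1) = (81/346, 30/173, 205/346) → H(Y|X=1) = 1.37615
  X=2: P(X=2) = 0.455, P(Y|X=2) = (9/65, 296/455, 96/455) → H(Y|X=2) = 1.27209
H(Y|X) = 0.199·0.70623 + 0.346·1.37615 + 0.455·1.27209 = 1.1955 bits

H(X,Y) = -Σ_{x,y} P(x,y) log₂ P(x,y). Per-cell terms -P(x,y)·log₂P(x,y):
  X=0: 0.12517, 0.43459, 0.04428
  X=1: 0.29370, 0.24353, 0.46869
  X=2: 0.25128, 0.51987, 0.32456
Sum of the 9 terms: H(X,Y) = 2.7057 bits

Chain rule check:
  H(X) + H(Y|X) = 1.5102 + 1.1955 = 2.7057 bits
  H(X,Y) = 2.7057 bits
✓ Chain rule verified.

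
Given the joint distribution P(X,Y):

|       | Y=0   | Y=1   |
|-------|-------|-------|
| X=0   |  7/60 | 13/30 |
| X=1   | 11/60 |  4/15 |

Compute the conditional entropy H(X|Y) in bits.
0.9603 bits

H(X|Y) = H(X,Y) - H(Y)

H(X,Y) = -Σ_{x,y} P(x,y) log₂ P(x,y). Per-cell terms -P(x,y)·log₂P(x,y):
  X=0: 0.3616, 0.5228
  X=1: 0.4487, 0.5085
Sum of the 4 terms: H(X,Y) = 1.8416 bits

Marginal of Y (column sums):
  P(Y=0) = 7/60 + 11/60 = 3/10
  P(Y=1) = 13/30 + 4/15 = 7/10
H(Y) = -[(3/10)·log₂(3/10) + (7/10)·log₂(7/10)]
  = 0.5211 + 0.3602 = 0.8813 bits

H(X|Y) = H(X,Y) - H(Y) = 1.8416 - 0.8813 = 0.9603 bits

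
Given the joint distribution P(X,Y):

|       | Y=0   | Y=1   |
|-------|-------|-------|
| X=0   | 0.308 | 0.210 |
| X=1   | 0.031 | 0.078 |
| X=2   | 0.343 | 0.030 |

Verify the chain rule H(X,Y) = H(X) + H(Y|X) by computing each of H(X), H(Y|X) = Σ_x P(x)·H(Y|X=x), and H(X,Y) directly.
H(X) = 1.3708 bits, H(Y|X) = 0.7490 bits, H(X,Y) = 2.1198 bits

Marginal of X (row sums):
  P(X=0) = 0.308 + 0.210 = 0.518
  P(X=1) = 0.031 + 0.078 = 0.109
  P(X=2) = 0.343 + 0.030 = 0.373
H(X) = -[0.518·log₂(0.518) + 0.109·log₂(0.109) + 0.373·log₂(0.373)]
  = 0.49157 + 0.34854 + 0.53069 = 1.3708 bits

H(Y|X) = Σ_x P(x)·H(Y|X=x):
  X=0: P(X=0) = 0.518, P(Y|X=0) = (22/37, 15/37) → H(Y|X=0) = 0.97402
  X=1: P(X=1) = 0.109, P(Y|X=1) = (31/109, 78/109) → H(Y|X=1) = 0.86138
  X=2: P(X=2) = 0.373, P(Y|X=2) = (343/373, 30/373) → H(Y|X=2) = 0.40369
H(Y|X) = 0.518·0.97402 + 0.109·0.86138 + 0.373·0.40369 = 0.7490 bits

H(X,Y) = -Σ_{x,y} P(x,y) log₂ P(x,y). Per-cell terms -P(x,y)·log₂P(x,y):
  X=0: 0.52329, 0.47282
  X=1: 0.15536, 0.28707
  X=2: 0.52950, 0.15177
Sum of the 6 terms: H(X,Y) = 2.1198 bits

Chain rule check:
  H(X) + H(Y|X) = 1.3708 + 0.7490 = 2.1198 bits
  H(X,Y) = 2.1198 bits
✓ Chain rule verified.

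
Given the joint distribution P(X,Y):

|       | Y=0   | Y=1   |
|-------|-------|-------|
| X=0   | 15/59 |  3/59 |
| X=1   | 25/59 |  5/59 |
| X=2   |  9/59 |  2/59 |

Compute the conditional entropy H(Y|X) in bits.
0.6564 bits

H(Y|X) = H(X,Y) - H(X)

H(X,Y) = -Σ_{x,y} P(x,y) log₂ P(x,y). Per-cell terms -P(x,y)·log₂P(x,y):
  X=0: 0.502310, 0.218526
  X=1: 0.524910, 0.301756
  X=2: 0.413804, 0.165513
Sum of the 6 terms: H(X,Y) = 2.12682 bits

Marginal of X (row sums):
  P(X=0) = 15/59 + 3/59 = 18/59
  P(X=1) = 25/59 + 5/59 = 30/59
  P(X=2) = 9/59 + 2/59 = 11/59
H(X) = -[(18/59)·log₂(18/59) + (30/59)·log₂(30/59) + (11/59)·log₂(11/59)]
  = 0.522524 + 0.496145 + 0.451785 = 1.47045 bits

H(Y|X) = H(X,Y) - H(X) = 2.12682 - 1.47045 = 0.6564 bits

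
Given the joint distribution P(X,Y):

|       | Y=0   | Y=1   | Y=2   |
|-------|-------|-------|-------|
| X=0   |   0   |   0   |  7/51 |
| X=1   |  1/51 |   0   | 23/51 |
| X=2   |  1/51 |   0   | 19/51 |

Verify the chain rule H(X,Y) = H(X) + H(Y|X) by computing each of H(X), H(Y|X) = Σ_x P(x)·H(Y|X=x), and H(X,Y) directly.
H(X) = 1.4346 bits, H(Y|X) = 0.2299 bits, H(X,Y) = 1.6645 bits

Marginal of X (row sums):
  P(X=0) = 0 + 0 + 7/51 = 7/51
  P(X=1) = 1/51 + 0 + 23/51 = 8/17
  P(X=2) = 1/51 + 0 + 19/51 = 20/51
H(X) = -[(7/51)·log₂(7/51) + (8/17)·log₂(8/17) + (20/51)·log₂(20/51)]
  = 0.39324 + 0.51175 + 0.52961 = 1.4346 bits

H(Y|X) = Σ_x P(x)·H(Y|X=x):
  X=0: P(X=0) = 7/51, P(Y|X=0) = (0, 0, 1) → H(Y|X=0) = 0.00000
  X=1: P(X=1) = 8/17, P(Y|X=1) = (1/24, 0, 23/24) → H(Y|X=1) = 0.24988
  X=2: P(X=2) = 20/51, P(Y|X=2) = (1/20, 0, 19/20) → H(Y|X=2) = 0.28640
H(Y|X) = (7/51)·0.00000 + (8/17)·0.24988 + (20/51)·0.28640 = 0.2299 bits

H(X,Y) = -Σ_{x,y} P(x,y) log₂ P(x,y). Per-cell terms -P(x,y)·log₂P(x,y):
  X=0: 0.00000, 0.00000, 0.39324
  X=1: 0.11122, 0.00000, 0.51811
  X=2: 0.11122, 0.00000, 0.53070
  (cells with P = 0 contribute 0)
Sum of the 9 terms: H(X,Y) = 1.6645 bits

Chain rule check:
  H(X) + H(Y|X) = 1.4346 + 0.2299 = 1.6645 bits
  H(X,Y) = 1.6645 bits
✓ Chain rule verified.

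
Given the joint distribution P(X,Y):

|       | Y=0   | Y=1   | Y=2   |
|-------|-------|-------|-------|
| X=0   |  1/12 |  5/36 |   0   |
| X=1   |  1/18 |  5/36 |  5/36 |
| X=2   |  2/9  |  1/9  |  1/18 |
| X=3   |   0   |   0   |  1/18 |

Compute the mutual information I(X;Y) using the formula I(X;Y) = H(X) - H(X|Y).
0.3178 bits

I(X;Y) = H(X) - H(X|Y)

Marginal of X (row sums):
  P(X=0) = 1/12 + 5/36 + 0 = 2/9
  P(X=1) = 1/18 + 5/36 + 5/36 = 1/3
  P(X=2) = 2/9 + 1/9 + 1/18 = 7/18
  P(X=3) = 0 + 0 + 1/18 = 1/18
H(X) = -[(2/9)·log₂(2/9) + (1/3)·log₂(1/3) + (7/18)·log₂(7/18) + (1/18)·log₂(1/18)]
  = 0.4822 + 0.5283 + 0.5299 + 0.2317 = 1.7721 bits

Marginal of Y (column sums):
  P(Y=0) = 1/12 + 1/18 + 2/9 + 0 = 13/36
  P(Y=1) = 5/36 + 5/36 + 1/9 + 0 = 7/18
  P(Y=2) = 0 + 5/36 + 1/18 + 1/18 = 1/4
H(X|Y) = Σ_y P(y)·H(X|Y=y):
  Y=0: P(Y=0) = 13/36, P(X|Y=0) = (3/13, 2/13, 8/13, 0) → H(X|Y=0) = 1.3347
  Y=1: P(Y=1) = 7/18, P(X|Y=1) = (5/14, 5/14, 2/7, 0) → H(X|Y=1) = 1.5774
  Y=2: P(Y=2) = 1/4, P(X|Y=2) = (0, 5/9, 2/9, 2/9) → H(X|Y=2) = 1.4355
H(X|Y) = (13/36)·1.3347 + (7/18)·1.5774 + (1/4)·1.4355 = 1.4543 bits

I(X;Y) = H(X) - H(X|Y) = 1.7721 - 1.4543 = 0.3178 bits

Cross-check via I(X;Y) = H(X) + H(Y) - H(X,Y): computing H(Y) from the column sums and H(X,Y) from the 12 cells in the same way gives H(Y) = 1.5605 bits and H(X,Y) = 3.0148 bits, so
I(X;Y) = 1.7721 + 1.5605 - 3.0148 = 0.3178 bits ✓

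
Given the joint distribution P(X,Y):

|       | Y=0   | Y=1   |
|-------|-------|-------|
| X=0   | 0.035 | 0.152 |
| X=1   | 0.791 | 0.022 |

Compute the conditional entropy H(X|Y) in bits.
0.3043 bits

H(X|Y) = H(X,Y) - H(Y)

H(X,Y) = -Σ_{x,y} P(x,y) log₂ P(x,y). Per-cell terms -P(x,y)·log₂P(x,y):
  X=0: 0.1693, 0.4131
  X=1: 0.2676, 0.1211
Sum of the 4 terms: H(X,Y) = 0.9711 bits

Marginal of Y (column sums):
  P(Y=0) = 0.035 + 0.791 = 0.826
  P(Y=1) = 0.152 + 0.022 = 0.174
H(Y) = -[0.826·log₂(0.826) + 0.174·log₂(0.174)]
  = 0.2278 + 0.4390 = 0.6668 bits

H(X|Y) = H(X,Y) - H(Y) = 0.9711 - 0.6668 = 0.3043 bits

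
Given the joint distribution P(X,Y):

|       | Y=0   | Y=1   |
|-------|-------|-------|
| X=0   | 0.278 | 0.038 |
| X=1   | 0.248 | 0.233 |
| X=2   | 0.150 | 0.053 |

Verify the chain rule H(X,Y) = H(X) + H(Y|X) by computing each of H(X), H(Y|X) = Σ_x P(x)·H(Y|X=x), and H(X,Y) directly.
H(X) = 1.5001 bits, H(Y|X) = 0.8163 bits, H(X,Y) = 2.3164 bits

Marginal of X (row sums):
  P(X=0) = 0.278 + 0.038 = 0.316
  P(X=1) = 0.248 + 0.233 = 0.481
  P(X=2) = 0.150 + 0.053 = 0.203
H(X) = -[0.316·log₂(0.316) + 0.481·log₂(0.481) + 0.203·log₂(0.203)]
  = 0.5252 + 0.5079 + 0.4670 = 1.5001 bits

H(Y|X) = Σ_x P(x)·H(Y|X=x):
  X=0: P(X=0) = 0.316, P(Y|X=0) = (139/158, 19/158) → H(Y|X=0) = 0.5301
  X=1: P(X=1) = 0.481, P(Y|X=1) = (248/481, 233/481) → H(Y|X=1) = 0.9993
  X=2: P(X=2) = 0.203, P(Y|X=2) = (150/203, 53/203) → H(Y|X=2) = 0.8284
H(Y|X) = 0.316·0.5301 + 0.481·0.9993 + 0.203·0.8284 = 0.8163 bits

H(X,Y) = -Σ_{x,y} P(x,y) log₂ P(x,y). Per-cell terms -P(x,y)·log₂P(x,y):
  X=0: 0.5134, 0.1793
  X=1: 0.4989, 0.4897
  X=2: 0.4105, 0.2246
Sum of the 6 terms: H(X,Y) = 2.3164 bits

Chain rule check:
  H(X) + H(Y|X) = 1.5001 + 0.8163 = 2.3164 bits
  H(X,Y) = 2.3164 bits
✓ Chain rule verified.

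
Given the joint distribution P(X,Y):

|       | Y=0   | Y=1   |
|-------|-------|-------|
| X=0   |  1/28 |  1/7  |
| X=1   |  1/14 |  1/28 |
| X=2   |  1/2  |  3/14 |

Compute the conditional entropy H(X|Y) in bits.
1.0260 bits

H(X|Y) = H(X,Y) - H(Y)

H(X,Y) = -Σ_{x,y} P(x,y) log₂ P(x,y). Per-cell terms -P(x,y)·log₂P(x,y):
  X=0: 0.17169, 0.40105
  X=1: 0.27195, 0.17169
  X=2: 0.50000, 0.47623
Sum of the 6 terms: H(X,Y) = 1.9926 bits

Marginal of Y (column sums):
  P(Y=0) = 1/28 + 1/14 + 1/2 = 17/28
  P(Y=1) = 1/7 + 1/28 + 3/14 = 11/28
H(Y) = -[(17/28)·log₂(17/28) + (11/28)·log₂(11/28)]
  = 0.43708 + 0.52954 = 0.9666 bits

H(X|Y) = H(X,Y) - H(Y) = 1.9926 - 0.9666 = 1.0260 bits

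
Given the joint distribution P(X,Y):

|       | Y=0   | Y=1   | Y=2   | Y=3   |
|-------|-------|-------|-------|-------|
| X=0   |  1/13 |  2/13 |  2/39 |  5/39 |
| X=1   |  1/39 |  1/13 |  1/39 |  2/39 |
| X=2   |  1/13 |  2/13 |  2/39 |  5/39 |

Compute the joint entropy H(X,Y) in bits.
3.3751 bits

H(X,Y) = -Σ_{x,y} P(x,y) log₂ P(x,y). Per-cell terms -P(x,y)·log₂P(x,y):
  X=0: 0.284649, 0.415452, 0.219764, 0.379933
  X=1: 0.135523, 0.284649, 0.135523, 0.219764
  X=2: 0.284649, 0.415452, 0.219764, 0.379933
Sum of the 12 terms: H(X,Y) = 3.3751 bits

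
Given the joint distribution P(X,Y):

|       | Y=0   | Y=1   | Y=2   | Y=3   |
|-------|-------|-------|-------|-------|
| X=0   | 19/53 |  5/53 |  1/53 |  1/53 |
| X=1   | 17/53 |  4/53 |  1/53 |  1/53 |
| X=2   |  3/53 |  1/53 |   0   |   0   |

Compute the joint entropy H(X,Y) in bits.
2.4343 bits

H(X,Y) = -Σ_{x,y} P(x,y) log₂ P(x,y). Per-cell terms -P(x,y)·log₂P(x,y):
  X=0: 0.53056, 0.32132, 0.10807, 0.10807
  X=1: 0.52618, 0.28135, 0.10807, 0.10807
  X=2: 0.23451, 0.10807, 0.00000, 0.00000
  (cells with P = 0 contribute 0)
Sum of the 12 terms: H(X,Y) = 2.4343 bits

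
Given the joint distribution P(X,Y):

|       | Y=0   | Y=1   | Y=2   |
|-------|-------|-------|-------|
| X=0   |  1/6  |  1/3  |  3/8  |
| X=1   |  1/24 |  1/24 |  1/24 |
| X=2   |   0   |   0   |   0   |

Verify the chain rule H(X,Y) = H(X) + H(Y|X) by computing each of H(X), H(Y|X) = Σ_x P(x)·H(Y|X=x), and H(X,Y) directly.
H(X) = 0.5436 bits, H(Y|X) = 1.5193 bits, H(X,Y) = 2.0629 bits

Marginal of X (row sums):
  P(X=0) = 1/6 + 1/3 + 3/8 = 7/8
  P(X=1) = 1/24 + 1/24 + 1/24 = 1/8
  P(X=2) = 0 + 0 + 0 = 0
H(X) = -[(7/8)·log₂(7/8) + (1/8)·log₂(1/8)]   (outcomes with P = 0 contribute 0)
  = 0.16856 + 0.37500 = 0.5436 bits

H(Y|X) = Σ_x P(x)·H(Y|X=x):
  X=0: P(X=0) = 7/8, P(Y|X=0) = (4/21, 8/21, 3/7) → H(Y|X=0) = 1.50997
  X=1: P(X=1) = 1/8, P(Y|X=1) = (1/3, 1/3, 1/3) → H(Y|X=1) = 1.58496
  X=2: P(X=2) = 0 → contributes 0
H(Y|X) = (7/8)·1.50997 + (1/8)·1.58496 = 1.5193 bits

H(X,Y) = -Σ_{x,y} P(x,y) log₂ P(x,y). Per-cell terms -P(x,y)·log₂P(x,y):
  X=0: 0.43083, 0.52832, 0.53064
  X=1: 0.19104, 0.19104, 0.19104
  X=2: 0.00000, 0.00000, 0.00000
  (cells with P = 0 contribute 0)
Sum of the 9 terms: H(X,Y) = 2.0629 bits

Chain rule check:
  H(X) + H(Y|X) = 0.5436 + 1.5193 = 2.0629 bits
  H(X,Y) = 2.0629 bits
✓ Chain rule verified.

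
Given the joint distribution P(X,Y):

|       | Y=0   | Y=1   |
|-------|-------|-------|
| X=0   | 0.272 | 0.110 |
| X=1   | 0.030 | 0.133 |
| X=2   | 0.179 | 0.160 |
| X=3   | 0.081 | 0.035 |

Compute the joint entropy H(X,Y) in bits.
2.7303 bits

H(X,Y) = -Σ_{x,y} P(x,y) log₂ P(x,y). Per-cell terms -P(x,y)·log₂P(x,y):
  X=0: 0.51090, 0.35029
  X=1: 0.15177, 0.38710
  X=2: 0.44427, 0.42302
  X=3: 0.29370, 0.16928
Sum of the 8 terms: H(X,Y) = 2.7303 bits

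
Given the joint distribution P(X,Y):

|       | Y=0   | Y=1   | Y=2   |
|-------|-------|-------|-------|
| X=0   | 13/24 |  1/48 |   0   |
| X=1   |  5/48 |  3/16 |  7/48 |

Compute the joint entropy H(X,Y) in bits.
1.7933 bits

H(X,Y) = -Σ_{x,y} P(x,y) log₂ P(x,y). Per-cell terms -P(x,y)·log₂P(x,y):
  X=0: 0.4791, 0.1164, 0.0000
  X=1: 0.3399, 0.4528, 0.4051
  (cells with P = 0 contribute 0)
Sum of the 6 terms: H(X,Y) = 1.7933 bits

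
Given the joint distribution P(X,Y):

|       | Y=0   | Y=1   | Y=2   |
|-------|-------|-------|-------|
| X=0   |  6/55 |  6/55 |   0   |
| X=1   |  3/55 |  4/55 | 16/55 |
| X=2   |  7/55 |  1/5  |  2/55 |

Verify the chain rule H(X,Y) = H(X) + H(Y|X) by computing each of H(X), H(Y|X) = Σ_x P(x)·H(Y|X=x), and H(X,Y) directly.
H(X) = 1.5359 bits, H(Y|X) = 1.2004 bits, H(X,Y) = 2.7363 bits

Marginal of X (row sums):
  P(X=0) = 6/55 + 6/55 + 0 = 12/55
  P(X=1) = 3/55 + 4/55 + 16/55 = 23/55
  P(X=2) = 7/55 + 1/5 + 2/55 = 4/11
H(X) = -[(12/55)·log₂(12/55) + (23/55)·log₂(23/55) + (4/11)·log₂(4/11)]
  = 0.4792 + 0.5260 + 0.5307 = 1.5359 bits

H(Y|X) = Σ_x P(x)·H(Y|X=x):
  X=0: P(X=0) = 12/55, P(Y|X=0) = (1/2, 1/2, 0) → H(Y|X=0) = 1.0000
  X=1: P(X=1) = 23/55, P(Y|X=1) = (3/23, 4/23, 16/23) → H(Y|X=1) = 1.1864
  X=2: P(X=2) = 4/11, P(Y|X=2) = (7/20, 11/20, 1/10) → H(Y|X=2) = 1.3367
H(Y|X) = (12/55)·1.0000 + (23/55)·1.1864 + (4/11)·1.3367 = 1.2004 bits

H(X,Y) = -Σ_{x,y} P(x,y) log₂ P(x,y). Per-cell terms -P(x,y)·log₂P(x,y):
  X=0: 0.3487, 0.3487, 0.0000
  X=1: 0.2289, 0.2750, 0.5182
  X=2: 0.3785, 0.4644, 0.1739
  (cells with P = 0 contribute 0)
Sum of the 9 terms: H(X,Y) = 2.7363 bits

Chain rule check:
  H(X) + H(Y|X) = 1.5359 + 1.2004 = 2.7363 bits
  H(X,Y) = 2.7363 bits
✓ Chain rule verified.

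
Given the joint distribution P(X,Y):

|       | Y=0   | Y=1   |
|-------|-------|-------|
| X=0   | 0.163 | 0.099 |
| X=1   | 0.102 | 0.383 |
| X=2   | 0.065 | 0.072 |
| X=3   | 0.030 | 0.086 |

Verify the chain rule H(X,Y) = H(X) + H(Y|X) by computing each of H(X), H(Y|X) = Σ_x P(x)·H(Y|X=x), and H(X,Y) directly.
H(X) = 1.7660 bits, H(Y|X) = 0.8429 bits, H(X,Y) = 2.6089 bits

Marginal of X (row sums):
  P(X=0) = 0.163 + 0.099 = 0.262
  P(X=1) = 0.102 + 0.383 = 0.485
  P(X=2) = 0.065 + 0.072 = 0.137
  P(X=3) = 0.030 + 0.086 = 0.116
H(X) = -[0.262·log₂(0.262) + 0.485·log₂(0.485) + 0.137·log₂(0.137) + 0.116·log₂(0.116)]
  = 0.5063 + 0.5063 + 0.3929 + 0.3605 = 1.7660 bits

H(Y|X) = Σ_x P(x)·H(Y|X=x):
  X=0: P(X=0) = 0.262, P(Y|X=0) = (163/262, 99/262) → H(Y|X=0) = 0.9565
  X=1: P(X=1) = 0.485, P(Y|X=1) = (102/485, 383/485) → H(Y|X=1) = 0.7421
  X=2: P(X=2) = 0.137, P(Y|X=2) = (65/137, 72/137) → H(Y|X=2) = 0.9981
  X=3: P(X=3) = 0.116, P(Y|X=3) = (15/58, 43/58) → H(Y|X=3) = 0.8247
H(Y|X) = 0.262·0.9565 + 0.485·0.7421 + 0.137·0.9981 + 0.116·0.8247 = 0.8429 bits

H(X,Y) = -Σ_{x,y} P(x,y) log₂ P(x,y). Per-cell terms -P(x,y)·log₂P(x,y):
  X=0: 0.4266, 0.3303
  X=1: 0.3359, 0.5303
  X=2: 0.2563, 0.2733
  X=3: 0.1518, 0.3044
Sum of the 8 terms: H(X,Y) = 2.6089 bits

Chain rule check:
  H(X) + H(Y|X) = 1.7660 + 0.8429 = 2.6089 bits
  H(X,Y) = 2.6089 bits
✓ Chain rule verified.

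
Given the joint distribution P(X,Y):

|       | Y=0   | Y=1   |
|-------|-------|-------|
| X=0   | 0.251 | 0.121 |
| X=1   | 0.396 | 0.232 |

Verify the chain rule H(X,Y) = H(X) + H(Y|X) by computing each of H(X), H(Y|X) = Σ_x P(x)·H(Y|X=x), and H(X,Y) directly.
H(X) = 0.9522 bits, H(Y|X) = 0.9353 bits, H(X,Y) = 1.8875 bits

Marginal of X (row sums):
  P(X=0) = 0.251 + 0.121 = 0.372
  P(X=1) = 0.396 + 0.232 = 0.628
H(X) = -[0.372·log₂(0.372) + 0.628·log₂(0.628)]
  = 0.53070 + 0.42149 = 0.9522 bits

H(Y|X) = Σ_x P(x)·H(Y|X=x):
  X=0: P(X=0) = 0.372, P(Y|X=0) = (251/372, 121/372) → H(Y|X=0) = 0.91002
  X=1: P(X=1) = 0.628, P(Y|X=1) = (99/157, 58/157) → H(Y|X=1) = 0.95023
H(Y|X) = 0.372·0.91002 + 0.628·0.95023 = 0.9353 bits

H(X,Y) = -Σ_{x,y} P(x,y) log₂ P(x,y). Per-cell terms -P(x,y)·log₂P(x,y):
  X=0: 0.50055, 0.36868
  X=1: 0.52923, 0.48901
Sum of the 4 terms: H(X,Y) = 1.8875 bits

Chain rule check:
  H(X) + H(Y|X) = 0.9522 + 0.9353 = 1.8875 bits
  H(X,Y) = 1.8875 bits
✓ Chain rule verified.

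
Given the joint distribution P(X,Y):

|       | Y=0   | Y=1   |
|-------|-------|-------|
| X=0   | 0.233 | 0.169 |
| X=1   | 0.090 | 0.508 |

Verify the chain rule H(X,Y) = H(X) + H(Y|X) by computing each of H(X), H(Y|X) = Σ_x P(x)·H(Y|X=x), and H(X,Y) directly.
H(X) = 0.9721 bits, H(Y|X) = 0.7601 bits, H(X,Y) = 1.7322 bits

Marginal of X (row sums):
  P(X=0) = 0.233 + 0.169 = 0.402
  P(X=1) = 0.090 + 0.508 = 0.598
H(X) = -[0.402·log₂(0.402) + 0.598·log₂(0.598)]
  = 0.52852 + 0.44359 = 0.9721 bits

H(Y|X) = Σ_x P(x)·H(Y|X=x):
  X=0: P(X=0) = 0.402, P(Y|X=0) = (233/402, 169/402) → H(Y|X=0) = 0.98164
  X=1: P(X=1) = 0.598, P(Y|X=1) = (45/299, 254/299) → H(Y|X=1) = 0.61109
H(Y|X) = 0.402·0.98164 + 0.598·0.61109 = 0.7601 bits

H(X,Y) = -Σ_{x,y} P(x,y) log₂ P(x,y). Per-cell terms -P(x,y)·log₂P(x,y):
  X=0: 0.48967, 0.43347
  X=1: 0.31265, 0.49637
Sum of the 4 terms: H(X,Y) = 1.7322 bits

Chain rule check:
  H(X) + H(Y|X) = 0.9721 + 0.7601 = 1.7322 bits
  H(X,Y) = 1.7322 bits
✓ Chain rule verified.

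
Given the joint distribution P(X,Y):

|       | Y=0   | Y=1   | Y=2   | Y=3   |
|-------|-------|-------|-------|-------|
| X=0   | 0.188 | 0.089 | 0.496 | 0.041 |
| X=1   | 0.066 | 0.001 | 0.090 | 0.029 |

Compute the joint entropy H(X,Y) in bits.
2.1842 bits

H(X,Y) = -Σ_{x,y} P(x,y) log₂ P(x,y). Per-cell terms -P(x,y)·log₂P(x,y):
  X=0: 0.45330, 0.31061, 0.50175, 0.18894
  X=1: 0.25881, 0.00997, 0.31265, 0.14813
Sum of the 8 terms: H(X,Y) = 2.1842 bits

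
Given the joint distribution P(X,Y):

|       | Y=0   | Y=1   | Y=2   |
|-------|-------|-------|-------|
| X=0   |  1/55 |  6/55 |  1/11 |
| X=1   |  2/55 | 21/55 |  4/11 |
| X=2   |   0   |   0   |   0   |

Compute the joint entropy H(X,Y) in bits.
2.0032 bits

H(X,Y) = -Σ_{x,y} P(x,y) log₂ P(x,y). Per-cell terms -P(x,y)·log₂P(x,y):
  X=0: 0.10512, 0.34870, 0.31449
  X=1: 0.17387, 0.53036, 0.53070
  X=2: 0.00000, 0.00000, 0.00000
  (cells with P = 0 contribute 0)
Sum of the 9 terms: H(X,Y) = 2.0032 bits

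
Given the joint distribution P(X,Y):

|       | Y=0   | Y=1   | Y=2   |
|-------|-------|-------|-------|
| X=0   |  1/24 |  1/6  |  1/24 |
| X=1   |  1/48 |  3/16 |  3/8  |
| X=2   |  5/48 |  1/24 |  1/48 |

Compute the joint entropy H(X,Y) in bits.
2.5600 bits

H(X,Y) = -Σ_{x,y} P(x,y) log₂ P(x,y). Per-cell terms -P(x,y)·log₂P(x,y):
  X=0: 0.19104, 0.43083, 0.19104
  X=1: 0.11635, 0.45282, 0.53064
  X=2: 0.33990, 0.19104, 0.11635
Sum of the 9 terms: H(X,Y) = 2.5600 bits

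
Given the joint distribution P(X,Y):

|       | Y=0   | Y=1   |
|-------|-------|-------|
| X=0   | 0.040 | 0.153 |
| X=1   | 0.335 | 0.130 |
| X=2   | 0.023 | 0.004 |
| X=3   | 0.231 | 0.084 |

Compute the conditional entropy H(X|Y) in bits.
1.5054 bits

H(X|Y) = H(X,Y) - H(Y)

H(X,Y) = -Σ_{x,y} P(x,y) log₂ P(x,y). Per-cell terms -P(x,y)·log₂P(x,y):
  X=0: 0.185754, 0.414385
  X=1: 0.528552, 0.382644
  X=2: 0.125171, 0.031863
  X=3: 0.488342, 0.300171
Sum of the 8 terms: H(X,Y) = 2.45688 bits

Marginal of Y (column sums):
  P(Y=0) = 0.040 + 0.335 + 0.023 + 0.231 = 0.629
  P(Y=1) = 0.153 + 0.130 + 0.004 + 0.084 = 0.371
H(Y) = -[0.629·log₂(0.629) + 0.371·log₂(0.371)]
  = 0.420718 + 0.530719 = 0.95144 bits

H(X|Y) = H(X,Y) - H(Y) = 2.45688 - 0.95144 = 1.5054 bits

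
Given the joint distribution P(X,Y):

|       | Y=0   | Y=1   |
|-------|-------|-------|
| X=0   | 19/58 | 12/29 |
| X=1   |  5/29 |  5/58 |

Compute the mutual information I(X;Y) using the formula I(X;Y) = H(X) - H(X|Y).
0.0284 bits

I(X;Y) = H(X) - H(X|Y)

Marginal of X (row sums):
  P(X=0) = 19/58 + 12/29 = 43/58
  P(X=1) = 5/29 + 5/58 = 15/58
H(X) = -[(43/58)·log₂(43/58) + (15/58)·log₂(15/58)]
  = 0.3201 + 0.5046 = 0.8247 bits

Marginal of Y (column sums):
  P(Y=0) = 19/58 + 5/29 = 1/2
  P(Y=1) = 12/29 + 5/58 = 1/2
H(X|Y) = Σ_y P(y)·H(X|Y=y):
  Y=0: P(Y=0) = 1/2, P(X|Y=0) = (19/29, 10/29) → H(X|Y=0) = 0.9294
  Y=1: P(Y=1) = 1/2, P(X|Y=1) = (24/29, 5/29) → H(X|Y=1) = 0.6632
H(X|Y) = (1/2)·0.9294 + (1/2)·0.6632 = 0.7963 bits

I(X;Y) = H(X) - H(X|Y) = 0.8247 - 0.7963 = 0.0284 bits

Cross-check via I(X;Y) = H(X) + H(Y) - H(X,Y): computing H(Y) from the column sums and H(X,Y) from the 4 cells in the same way gives H(Y) = 1.0000 bits and H(X,Y) = 1.7963 bits, so
I(X;Y) = 0.8247 + 1.0000 - 1.7963 = 0.0284 bits ✓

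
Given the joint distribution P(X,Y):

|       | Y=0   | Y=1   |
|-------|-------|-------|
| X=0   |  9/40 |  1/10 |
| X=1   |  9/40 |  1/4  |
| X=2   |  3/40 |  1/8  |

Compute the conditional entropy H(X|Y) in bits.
1.4577 bits

H(X|Y) = H(X,Y) - H(Y)

H(X,Y) = -Σ_{x,y} P(x,y) log₂ P(x,y). Per-cell terms -P(x,y)·log₂P(x,y):
  X=0: 0.4842, 0.3322
  X=1: 0.4842, 0.5000
  X=2: 0.2803, 0.3750
Sum of the 6 terms: H(X,Y) = 2.4559 bits

Marginal of Y (column sums):
  P(Y=0) = 9/40 + 9/40 + 3/40 = 21/40
  P(Y=1) = 1/10 + 1/4 + 1/8 = 19/40
H(Y) = -[(21/40)·log₂(21/40) + (19/40)·log₂(19/40)]
  = 0.4880 + 0.5102 = 0.9982 bits

H(X|Y) = H(X,Y) - H(Y) = 2.4559 - 0.9982 = 1.4577 bits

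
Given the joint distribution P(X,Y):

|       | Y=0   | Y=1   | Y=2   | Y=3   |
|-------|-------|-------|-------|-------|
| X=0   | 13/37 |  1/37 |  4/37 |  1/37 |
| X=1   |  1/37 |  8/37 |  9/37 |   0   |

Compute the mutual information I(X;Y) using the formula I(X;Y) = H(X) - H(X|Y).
0.4237 bits

I(X;Y) = H(X) - H(X|Y)

Marginal of X (row sums):
  P(X=0) = 13/37 + 1/37 + 4/37 + 1/37 = 19/37
  P(X=1) = 1/37 + 8/37 + 9/37 + 0 = 18/37
H(X) = -[(19/37)·log₂(19/37) + (18/37)·log₂(18/37)]
  = 0.4938 + 0.5057 = 0.9995 bits

Marginal of Y (column sums):
  P(Y=0) = 13/37 + 1/37 = 14/37
  P(Y=1) = 1/37 + 8/37 = 9/37
  P(Y=2) = 4/37 + 9/37 = 13/37
  P(Y=3) = 1/37 + 0 = 1/37
H(X|Y) = Σ_y P(y)·H(X|Y=y):
  Y=0: P(Y=0) = 14/37, P(X|Y=0) = (13/14, 1/14) → H(X|Y=0) = 0.3712
  Y=1: P(Y=1) = 9/37, P(X|Y=1) = (1/9, 8/9) → H(X|Y=1) = 0.5033
  Y=2: P(Y=2) = 13/37, P(X|Y=2) = (4/13, 9/13) → H(X|Y=2) = 0.8905
  Y=3: P(Y=3) = 1/37, P(X|Y=3) = (1, 0) → H(X|Y=3) = 0.0000
H(X|Y) = (14/37)·0.3712 + (9/37)·0.5033 + (13/37)·0.8905 + (1/37)·0.0000 = 0.5758 bits

I(X;Y) = H(X) - H(X|Y) = 0.9995 - 0.5758 = 0.4237 bits

Cross-check via I(X;Y) = H(X) + H(Y) - H(X,Y): computing H(Y) from the column sums and H(X,Y) from the 8 cells in the same way gives H(Y) = 1.6976 bits and H(X,Y) = 2.2734 bits, so
I(X;Y) = 0.9995 + 1.6976 - 2.2734 = 0.4237 bits ✓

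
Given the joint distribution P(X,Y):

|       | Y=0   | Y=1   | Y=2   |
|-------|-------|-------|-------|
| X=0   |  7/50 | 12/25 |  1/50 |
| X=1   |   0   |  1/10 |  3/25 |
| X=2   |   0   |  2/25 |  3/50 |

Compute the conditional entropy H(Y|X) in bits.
0.9628 bits

H(Y|X) = H(X,Y) - H(X)

H(X,Y) = -Σ_{x,y} P(x,y) log₂ P(x,y). Per-cell terms -P(x,y)·log₂P(x,y):
  X=0: 0.3971, 0.5083, 0.1129
  X=1: 0.0000, 0.3322, 0.3671
  X=2: 0.0000, 0.2915, 0.2435
  (cells with P = 0 contribute 0)
Sum of the 9 terms: H(X,Y) = 2.2526 bits

Marginal of X (row sums):
  P(X=0) = 7/50 + 12/25 + 1/50 = 16/25
  P(X=1) = 0 + 1/10 + 3/25 = 11/50
  P(X=2) = 0 + 2/25 + 3/50 = 7/50
H(X) = -[(16/25)·log₂(16/25) + (11/50)·log₂(11/50) + (7/50)·log₂(7/50)]
  = 0.4121 + 0.4806 + 0.3971 = 1.2898 bits

H(Y|X) = H(X,Y) - H(X) = 2.2526 - 1.2898 = 0.9628 bits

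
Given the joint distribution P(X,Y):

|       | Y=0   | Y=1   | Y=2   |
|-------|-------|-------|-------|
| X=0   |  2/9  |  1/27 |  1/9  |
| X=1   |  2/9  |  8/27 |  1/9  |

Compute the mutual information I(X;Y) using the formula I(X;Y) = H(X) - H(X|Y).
0.1165 bits

I(X;Y) = H(X) - H(X|Y)

Marginal of X (row sums):
  P(X=0) = 2/9 + 1/27 + 1/9 = 10/27
  P(X=1) = 2/9 + 8/27 + 1/9 = 17/27
H(X) = -[(10/27)·log₂(10/27) + (17/27)·log₂(17/27)]
  = 0.53073 + 0.42023 = 0.95096 bits

Marginal of Y (column sums):
  P(Y=0) = 2/9 + 2/9 = 4/9
  P(Y=1) = 1/27 + 8/27 = 1/3
  P(Y=2) = 1/9 + 1/9 = 2/9
H(X|Y) = Σ_y P(y)·H(X|Y=y):
  Y=0: P(Y=0) = 4/9, P(X|Y=0) = (1/2, 1/2) → H(X|Y=0) = 1.00000
  Y=1: P(Y=1) = 1/3, P(X|Y=1) = (1/9, 8/9) → H(X|Y=1) = 0.50326
  Y=2: P(Y=2) = 2/9, P(X|Y=2) = (1/2, 1/2) → H(X|Y=2) = 1.00000
H(X|Y) = (4/9)·1.00000 + (1/3)·0.50326 + (2/9)·1.00000 = 0.83442 bits

I(X;Y) = H(X) - H(X|Y) = 0.95096 - 0.83442 = 0.1165 bits

Cross-check via I(X;Y) = H(X) + H(Y) - H(X,Y): computing H(Y) from the column sums and H(X,Y) from the 6 cells in the same way gives H(Y) = 1.53049 bits and H(X,Y) = 2.36491 bits, so
I(X;Y) = 0.95096 + 1.53049 - 2.36491 = 0.1165 bits ✓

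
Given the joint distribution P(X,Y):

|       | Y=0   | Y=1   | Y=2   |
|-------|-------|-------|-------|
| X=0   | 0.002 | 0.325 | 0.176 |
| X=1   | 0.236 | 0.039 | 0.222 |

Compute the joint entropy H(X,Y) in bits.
2.1422 bits

H(X,Y) = -Σ_{x,y} P(x,y) log₂ P(x,y). Per-cell terms -P(x,y)·log₂P(x,y):
  X=0: 0.01793, 0.52698, 0.44112
  X=1: 0.49162, 0.18253, 0.48204
Sum of the 6 terms: H(X,Y) = 2.1422 bits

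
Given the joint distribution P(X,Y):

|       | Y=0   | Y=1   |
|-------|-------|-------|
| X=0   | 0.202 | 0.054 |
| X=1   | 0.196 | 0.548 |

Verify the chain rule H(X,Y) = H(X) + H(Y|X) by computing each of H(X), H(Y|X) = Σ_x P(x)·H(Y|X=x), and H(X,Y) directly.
H(X) = 0.8207 bits, H(Y|X) = 0.8092 bits, H(X,Y) = 1.6299 bits

Marginal of X (row sums):
  P(X=0) = 0.202 + 0.054 = 0.256
  P(X=1) = 0.196 + 0.548 = 0.744
H(X) = -[0.256·log₂(0.256) + 0.744·log₂(0.744)]
  = 0.5032408 + 0.3174094 = 0.8207 bits

H(Y|X) = Σ_x P(x)·H(Y|X=x):
  X=0: P(X=0) = 0.256, P(Y|X=0) = (101/128, 27/128) → H(Y|X=0) = 0.7432709
  X=1: P(X=1) = 0.744, P(Y|X=1) = (49/186, 137/186) → H(Y|X=1) = 0.8318944
H(Y|X) = 0.256·0.7432709 + 0.744·0.8318944 = 0.8092 bits

H(X,Y) = -Σ_{x,y} P(x,y) log₂ P(x,y). Per-cell terms -P(x,y)·log₂P(x,y):
  X=0: 0.4661297, 0.2273884
  X=1: 0.4608106, 0.4755282
Sum of the 4 terms: H(X,Y) = 1.6299 bits

Chain rule check:
  H(X) + H(Y|X) = 0.8207 + 0.8092 = 1.6299 bits
  H(X,Y) = 1.6299 bits
✓ Chain rule verified.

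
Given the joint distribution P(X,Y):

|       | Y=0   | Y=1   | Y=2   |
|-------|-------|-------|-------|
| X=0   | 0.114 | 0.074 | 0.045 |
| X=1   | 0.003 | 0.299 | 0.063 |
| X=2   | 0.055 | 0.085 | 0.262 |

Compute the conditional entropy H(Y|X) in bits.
1.1235 bits

H(Y|X) = H(X,Y) - H(X)

H(X,Y) = -Σ_{x,y} P(x,y) log₂ P(x,y). Per-cell terms -P(x,y)·log₂P(x,y):
  X=0: 0.35715, 0.27797, 0.20133
  X=1: 0.02514, 0.52079, 0.25128
  X=2: 0.23014, 0.30229, 0.50628
Sum of the 9 terms: H(X,Y) = 2.6724 bits

Marginal of X (row sums):
  P(X=0) = 0.114 + 0.074 + 0.045 = 0.233
  P(X=1) = 0.003 + 0.299 + 0.063 = 0.365
  P(X=2) = 0.055 + 0.085 + 0.262 = 0.402
H(X) = -[0.233·log₂(0.233) + 0.365·log₂(0.365) + 0.402·log₂(0.402)]
  = 0.48967 + 0.53072 + 0.52852 = 1.5489 bits

H(Y|X) = H(X,Y) - H(X) = 2.6724 - 1.5489 = 1.1235 bits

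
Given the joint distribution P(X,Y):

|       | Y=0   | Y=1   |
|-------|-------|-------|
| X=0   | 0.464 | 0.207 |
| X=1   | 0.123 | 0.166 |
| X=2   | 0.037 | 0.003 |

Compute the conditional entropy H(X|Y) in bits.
1.0323 bits

H(X|Y) = H(X,Y) - H(Y)

H(X,Y) = -Σ_{x,y} P(x,y) log₂ P(x,y). Per-cell terms -P(x,y)·log₂P(x,y):
  X=0: 0.514021, 0.470366
  X=1: 0.371862, 0.430064
  X=2: 0.175984, 0.025142
Sum of the 6 terms: H(X,Y) = 1.98744 bits

Marginal of Y (column sums):
  P(Y=0) = 0.464 + 0.123 + 0.037 = 0.624
  P(Y=1) = 0.207 + 0.166 + 0.003 = 0.376
H(Y) = -[0.624·log₂(0.624) + 0.376·log₂(0.376)]
  = 0.424558 + 0.530609 = 0.95517 bits

H(X|Y) = H(X,Y) - H(Y) = 1.98744 - 0.95517 = 1.0323 bits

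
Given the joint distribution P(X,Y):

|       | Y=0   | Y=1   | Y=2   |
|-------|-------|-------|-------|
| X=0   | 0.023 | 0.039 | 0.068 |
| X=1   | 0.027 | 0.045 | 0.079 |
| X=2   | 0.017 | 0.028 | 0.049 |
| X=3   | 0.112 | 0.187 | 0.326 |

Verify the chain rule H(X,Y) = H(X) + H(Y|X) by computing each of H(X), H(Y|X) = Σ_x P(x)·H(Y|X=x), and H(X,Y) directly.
H(X) = 1.5389 bits, H(Y|X) = 1.4546 bits, H(X,Y) = 2.9936 bits

Marginal of X (row sums):
  P(X=0) = 0.023 + 0.039 + 0.068 = 0.130
  P(X=1) = 0.027 + 0.045 + 0.079 = 0.151
  P(X=2) = 0.017 + 0.028 + 0.049 = 0.094
  P(X=3) = 0.112 + 0.187 + 0.326 = 0.625
H(X) = -[0.130·log₂(0.130) + 0.151·log₂(0.151) + 0.094·log₂(0.094) + 0.625·log₂(0.625)]
  = 0.382644 + 0.411834 + 0.320652 + 0.423795 = 1.5389 bits

H(Y|X) = Σ_x P(x)·H(Y|X=x):
  X=0: P(X=0) = 0.130, P(Y|X=0) = (23/130, 3/10, 34/65) → H(Y|X=0) = 1.452213
  X=1: P(X=1) = 0.151, P(Y|X=1) = (27/151, 45/151, 79/151) → H(Y|X=1) = 1.453544
  X=2: P(X=2) = 0.094, P(Y|X=2) = (17/94, 14/47, 49/94) → H(Y|X=2) = 1.456572
  X=3: P(X=3) = 0.625, P(Y|X=3) = (112/625, 187/625, 326/625) → H(Y|X=3) = 1.455107
H(Y|X) = 0.130·1.452213 + 0.151·1.453544 + 0.094·1.456572 + 0.625·1.455107 = 1.4546 bits

H(X,Y) = -Σ_{x,y} P(x,y) log₂ P(x,y). Per-cell terms -P(x,y)·log₂P(x,y):
  X=0: 0.125171, 0.182535, 0.263726
  X=1: 0.140694, 0.201327, 0.289298
  X=2: 0.099931, 0.144436, 0.213203
  X=3: 0.353744, 0.452332, 0.527160
Sum of the 12 terms: H(X,Y) = 2.9936 bits

Chain rule check:
  H(X) + H(Y|X) = 1.5389 + 1.4546 = 2.9935 bits
  H(X,Y) = 2.9936 bits
✓ Chain rule verified (Δ = 0.0001 is 4-dp rounding noise: each of the three values was rounded independently).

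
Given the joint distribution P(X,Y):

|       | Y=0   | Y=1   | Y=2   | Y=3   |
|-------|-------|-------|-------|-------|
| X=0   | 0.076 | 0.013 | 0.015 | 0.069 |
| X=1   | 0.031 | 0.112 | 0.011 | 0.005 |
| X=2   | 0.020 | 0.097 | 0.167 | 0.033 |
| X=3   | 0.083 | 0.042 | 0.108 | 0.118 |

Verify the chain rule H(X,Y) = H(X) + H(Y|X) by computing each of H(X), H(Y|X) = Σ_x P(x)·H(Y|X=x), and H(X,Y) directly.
H(X) = 1.9153 bits, H(Y|X) = 1.6583 bits, H(X,Y) = 3.5736 bits

Marginal of X (row sums):
  P(X=0) = 0.076 + 0.013 + 0.015 + 0.069 = 0.173
  P(X=1) = 0.031 + 0.112 + 0.011 + 0.005 = 0.159
  P(X=2) = 0.020 + 0.097 + 0.167 + 0.033 = 0.317
  P(X=3) = 0.083 + 0.042 + 0.108 + 0.118 = 0.351
H(X) = -[0.173·log₂(0.173) + 0.159·log₂(0.159) + 0.317·log₂(0.317) + 0.351·log₂(0.351)]
  = 0.43789 + 0.42181 + 0.52541 + 0.53017 = 1.9153 bits

H(Y|X) = Σ_x P(x)·H(Y|X=x):
  X=0: P(X=0) = 0.173, P(Y|X=0) = (76/173, 13/173, 15/173, 69/173) → H(Y|X=0) = 1.63671
  X=1: P(X=1) = 0.159, P(Y|X=1) = (31/159, 112/159, 11/159, 5/159) → H(Y|X=1) = 1.23950
  X=2: P(X=2) = 0.317, P(Y|X=2) = (20/317, 97/317, 167/317, 33/317) → H(Y|X=2) = 1.60117
  X=3: P(X=3) = 0.351, P(Y|X=3) = (83/351, 14/117, 4/13, 118/351) → H(Y|X=3) = 1.91035
H(Y|X) = 0.173·1.63671 + 0.159·1.23950 + 0.317·1.60117 + 0.351·1.91035 = 1.6583 bits

H(X,Y) = -Σ_{x,y} P(x,y) log₂ P(x,y). Per-cell terms -P(x,y)·log₂P(x,y):
  X=0: 0.28256, 0.08145, 0.09088, 0.26615
  X=1: 0.15536, 0.35374, 0.07157, 0.03822
  X=2: 0.11288, 0.32649, 0.43121, 0.16241
  X=3: 0.29803, 0.19209, 0.34678, 0.36381
Sum of the 16 terms: H(X,Y) = 3.5736 bits

Chain rule check:
  H(X) + H(Y|X) = 1.9153 + 1.6583 = 3.5736 bits
  H(X,Y) = 3.5736 bits
✓ Chain rule verified.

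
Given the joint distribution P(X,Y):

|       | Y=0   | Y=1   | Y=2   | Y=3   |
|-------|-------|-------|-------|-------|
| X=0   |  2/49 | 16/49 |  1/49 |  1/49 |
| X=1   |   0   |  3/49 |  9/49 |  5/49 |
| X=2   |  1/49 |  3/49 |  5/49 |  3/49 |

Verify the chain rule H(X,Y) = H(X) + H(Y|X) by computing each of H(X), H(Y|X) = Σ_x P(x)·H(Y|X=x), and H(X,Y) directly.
H(X) = 1.5546 bits, H(Y|X) = 1.3660 bits, H(X,Y) = 2.9206 bits

Marginal of X (row sums):
  P(X=0) = 2/49 + 16/49 + 1/49 + 1/49 = 20/49
  P(X=1) = 0 + 3/49 + 9/49 + 5/49 = 17/49
  P(X=2) = 1/49 + 3/49 + 5/49 + 3/49 = 12/49
H(X) = -[(20/49)·log₂(20/49) + (17/49)·log₂(17/49) + (12/49)·log₂(12/49)]
  = 0.52767 + 0.52986 + 0.49708 = 1.5546 bits

H(Y|X) = Σ_x P(x)·H(Y|X=x):
  X=0: P(X=0) = 20/49, P(Y|X=0) = (1/10, 4/5, 1/20, 1/20) → H(Y|X=0) = 1.02193
  X=1: P(X=1) = 17/49, P(Y|X=1) = (0, 3/17, 9/17, 5/17) → H(Y|X=1) = 1.44665
  X=2: P(X=2) = 12/49, P(Y|X=2) = (1/12, 1/4, 5/12, 1/4) → H(Y|X=2) = 1.82501
H(Y|X) = (20/49)·1.02193 + (17/49)·1.44665 + (12/49)·1.82501 = 1.3660 bits

H(X,Y) = -Σ_{x,y} P(x,y) log₂ P(x,y). Per-cell terms -P(x,y)·log₂P(x,y):
  X=0: 0.18836, 0.52725, 0.11459, 0.11459
  X=1: 0.00000, 0.24672, 0.44904, 0.33600
  X=2: 0.11459, 0.24672, 0.33600, 0.24672
  (cells with P = 0 contribute 0)
Sum of the 12 terms: H(X,Y) = 2.9206 bits

Chain rule check:
  H(X) + H(Y|X) = 1.5546 + 1.3660 = 2.9206 bits
  H(X,Y) = 2.9206 bits
✓ Chain rule verified.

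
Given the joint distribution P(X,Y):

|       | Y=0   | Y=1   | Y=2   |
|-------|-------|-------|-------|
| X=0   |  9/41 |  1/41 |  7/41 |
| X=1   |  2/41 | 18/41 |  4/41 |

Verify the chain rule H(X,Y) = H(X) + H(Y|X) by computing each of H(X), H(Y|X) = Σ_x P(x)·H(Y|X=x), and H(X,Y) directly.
H(X) = 0.9789 bits, H(Y|X) = 1.1289 bits, H(X,Y) = 2.1078 bits

Marginal of X (row sums):
  P(X=0) = 9/41 + 1/41 + 7/41 = 17/41
  P(X=1) = 2/41 + 18/41 + 4/41 = 24/41
H(X) = -[(17/41)·log₂(17/41) + (24/41)·log₂(24/41)]
  = 0.52662 + 0.45225 = 0.9789 bits

H(Y|X) = Σ_x P(x)·H(Y|X=x):
  X=0: P(X=0) = 17/41, P(Y|X=0) = (9/17, 1/17, 7/17) → H(Y|X=0) = 1.25330
  X=1: P(X=1) = 24/41, P(Y|X=1) = (1/12, 3/4, 1/6) → H(Y|X=1) = 1.04085
H(Y|X) = (17/41)·1.25330 + (24/41)·1.04085 = 1.1289 bits

H(X,Y) = -Σ_{x,y} P(x,y) log₂ P(x,y). Per-cell terms -P(x,y)·log₂P(x,y):
  X=0: 0.48021, 0.13067, 0.43540
  X=1: 0.21256, 0.52140, 0.32757
Sum of the 6 terms: H(X,Y) = 2.1078 bits

Chain rule check:
  H(X) + H(Y|X) = 0.9789 + 1.1289 = 2.1078 bits
  H(X,Y) = 2.1078 bits
✓ Chain rule verified.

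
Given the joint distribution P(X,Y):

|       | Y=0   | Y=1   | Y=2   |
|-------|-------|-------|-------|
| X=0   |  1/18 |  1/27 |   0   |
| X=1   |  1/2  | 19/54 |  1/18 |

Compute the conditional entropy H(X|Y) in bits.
0.4370 bits

H(X|Y) = H(X,Y) - H(Y)

H(X,Y) = -Σ_{x,y} P(x,y) log₂ P(x,y). Per-cell terms -P(x,y)·log₂P(x,y):
  X=0: 0.2317, 0.1761, 0.0000
  X=1: 0.5000, 0.5302, 0.2317
  (cells with P = 0 contribute 0)
Sum of the 6 terms: H(X,Y) = 1.6697 bits

Marginal of Y (column sums):
  P(Y=0) = 1/18 + 1/2 = 5/9
  P(Y=1) = 1/27 + 19/54 = 7/18
  P(Y=2) = 0 + 1/18 = 1/18
H(Y) = -[(5/9)·log₂(5/9) + (7/18)·log₂(7/18) + (1/18)·log₂(1/18)]
  = 0.4711 + 0.5299 + 0.2317 = 1.2327 bits

H(X|Y) = H(X,Y) - H(Y) = 1.6697 - 1.2327 = 0.4370 bits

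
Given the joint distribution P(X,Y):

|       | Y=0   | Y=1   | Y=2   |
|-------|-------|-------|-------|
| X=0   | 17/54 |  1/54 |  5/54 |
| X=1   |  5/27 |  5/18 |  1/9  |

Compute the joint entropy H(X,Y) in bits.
2.2655 bits

H(X,Y) = -Σ_{x,y} P(x,y) log₂ P(x,y). Per-cell terms -P(x,y)·log₂P(x,y):
  X=0: 0.52493, 0.10657, 0.31787
  X=1: 0.45055, 0.51333, 0.35221
Sum of the 6 terms: H(X,Y) = 2.2655 bits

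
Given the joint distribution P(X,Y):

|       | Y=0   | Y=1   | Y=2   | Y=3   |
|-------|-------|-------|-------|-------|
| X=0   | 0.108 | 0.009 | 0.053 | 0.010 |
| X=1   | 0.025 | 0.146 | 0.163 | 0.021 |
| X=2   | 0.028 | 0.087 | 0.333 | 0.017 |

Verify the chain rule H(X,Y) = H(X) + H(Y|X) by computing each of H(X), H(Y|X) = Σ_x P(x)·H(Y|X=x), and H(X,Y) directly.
H(X) = 1.4894 bits, H(Y|X) = 1.3707 bits, H(X,Y) = 2.8601 bits

Marginal of X (row sums):
  P(X=0) = 0.108 + 0.009 + 0.053 + 0.010 = 0.180
  P(X=1) = 0.025 + 0.146 + 0.163 + 0.021 = 0.355
  P(X=2) = 0.028 + 0.087 + 0.333 + 0.017 = 0.465
H(X) = -[0.180·log₂(0.180) + 0.355·log₂(0.355) + 0.465·log₂(0.465)]
  = 0.44531 + 0.53041 + 0.51368 = 1.4894 bits

H(Y|X) = Σ_x P(x)·H(Y|X=x):
  X=0: P(X=0) = 0.180, P(Y|X=0) = (3/5, 1/20, 53/180, 1/18) → H(Y|X=0) = 1.40932
  X=1: P(X=1) = 0.355, P(Y|X=1) = (5/71, 146/355, 163/355, 21/355) → H(Y|X=1) = 1.55367
  X=2: P(X=2) = 0.465, P(Y|X=2) = (28/465, 29/155, 111/155, 17/465) → H(Y|X=2) = 1.21601
H(Y|X) = 0.180·1.40932 + 0.355·1.55367 + 0.465·1.21601 = 1.3707 bits

H(X,Y) = -Σ_{x,y} P(x,y) log₂ P(x,y). Per-cell terms -P(x,y)·log₂P(x,y):
  X=0: 0.34678, 0.06116, 0.22461, 0.06644
  X=1: 0.13305, 0.40529, 0.42658, 0.11704
  X=2: 0.14444, 0.30649, 0.52827, 0.09993
Sum of the 12 terms: H(X,Y) = 2.8601 bits

Chain rule check:
  H(X) + H(Y|X) = 1.4894 + 1.3707 = 2.8601 bits
  H(X,Y) = 2.8601 bits
✓ Chain rule verified.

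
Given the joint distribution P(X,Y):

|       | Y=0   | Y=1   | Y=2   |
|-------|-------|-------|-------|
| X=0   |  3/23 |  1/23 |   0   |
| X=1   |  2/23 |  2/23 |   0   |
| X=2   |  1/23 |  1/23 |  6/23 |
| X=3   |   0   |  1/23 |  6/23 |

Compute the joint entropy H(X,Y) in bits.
2.7942 bits

H(X,Y) = -Σ_{x,y} P(x,y) log₂ P(x,y). Per-cell terms -P(x,y)·log₂P(x,y):
  X=0: 0.383296, 0.196677, 0.000000
  X=1: 0.306397, 0.306397, 0.000000
  X=2: 0.196677, 0.196677, 0.505722
  X=3: 0.000000, 0.196677, 0.505722
  (cells with P = 0 contribute 0)
Sum of the 12 terms: H(X,Y) = 2.7942 bits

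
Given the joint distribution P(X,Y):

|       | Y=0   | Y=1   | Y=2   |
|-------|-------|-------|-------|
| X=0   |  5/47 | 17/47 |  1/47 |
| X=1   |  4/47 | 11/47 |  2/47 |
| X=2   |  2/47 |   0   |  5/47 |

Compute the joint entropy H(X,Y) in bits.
2.5171 bits

H(X,Y) = -Σ_{x,y} P(x,y) log₂ P(x,y). Per-cell terms -P(x,y)·log₂P(x,y):
  X=0: 0.34390, 0.53066, 0.11818
  X=1: 0.30252, 0.49036, 0.19381
  X=2: 0.19381, 0.00000, 0.34390
  (cells with P = 0 contribute 0)
Sum of the 9 terms: H(X,Y) = 2.5171 bits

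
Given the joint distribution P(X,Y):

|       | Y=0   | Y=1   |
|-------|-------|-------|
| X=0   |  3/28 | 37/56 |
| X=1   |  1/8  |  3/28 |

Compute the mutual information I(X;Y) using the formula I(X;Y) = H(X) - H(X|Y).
0.1029 bits

I(X;Y) = H(X) - H(X|Y)

Marginal of X (row sums):
  P(X=0) = 3/28 + 37/56 = 43/56
  P(X=1) = 1/8 + 3/28 = 13/56
H(X) = -[(43/56)·log₂(43/56) + (13/56)·log₂(13/56)]
  = 0.29262 + 0.48911 = 0.78173 bits

Marginal of Y (column sums):
  P(Y=0) = 3/28 + 1/8 = 13/56
  P(Y=1) = 37/56 + 3/28 = 43/56
H(X|Y) = Σ_y P(y)·H(X|Y=y):
  Y=0: P(Y=0) = 13/56, P(X|Y=0) = (6/13, 7/13) → H(X|Y=0) = 0.99573
  Y=1: P(Y=1) = 43/56, P(X|Y=1) = (37/43, 6/43) → H(X|Y=1) = 0.58302
H(X|Y) = (13/56)·0.99573 + (43/56)·0.58302 = 0.67883 bits

I(X;Y) = H(X) - H(X|Y) = 0.78173 - 0.67883 = 0.1029 bits

Cross-check via I(X;Y) = H(X) + H(Y) - H(X,Y): computing H(Y) from the column sums and H(X,Y) from the 4 cells in the same way gives H(Y) = 0.78173 bits and H(X,Y) = 1.46055 bits, so
I(X;Y) = 0.78173 + 0.78173 - 1.46055 = 0.1029 bits ✓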